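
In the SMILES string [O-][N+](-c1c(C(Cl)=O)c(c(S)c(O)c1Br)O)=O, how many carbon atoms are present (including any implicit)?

7

The symbol for carbon appears 7 times in the SMILES. Lowercase c denotes aromatic carbon and counts toward C.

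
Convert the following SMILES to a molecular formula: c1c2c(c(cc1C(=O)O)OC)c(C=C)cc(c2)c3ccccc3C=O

C21H16O4

Heavy atoms from the SMILES: 21 C, 4 O.
Implicit hydrogens by atom environment:
  8 × C (aromatic): 1 H each → 8
  8 × C (aromatic): no H
  3 × O: no H
  2 × C: 1 H each → 2
  1 × C: 3 H
  1 × C: 2 H
  1 × C: no H
  1 × O: 1 H
  Total hydrogens = 16.
Molecular formula: C21H16O4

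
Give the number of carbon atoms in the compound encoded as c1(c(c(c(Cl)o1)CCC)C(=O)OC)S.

9

The symbol for carbon appears 9 times in the SMILES. Lowercase c denotes aromatic carbon and counts toward C.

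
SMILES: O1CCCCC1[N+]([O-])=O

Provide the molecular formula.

C5H9NO3

Heavy atoms from the SMILES: 5 C, 1 N, 3 O.
Implicit hydrogens by atom environment:
  4 × C: 2 H each → 8
  2 × O: no H
  1 × C: 1 H
  1 × N (charge +1): no H
  1 × O (charge -1): no H
  Total hydrogens = 9.
Molecular formula: C5H9NO3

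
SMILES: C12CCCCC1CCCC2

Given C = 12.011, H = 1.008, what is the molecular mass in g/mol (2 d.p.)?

Molecular formula: C10H18.
M = 10×12.011 + 18×1.008 = 138.25 g/mol.

138.25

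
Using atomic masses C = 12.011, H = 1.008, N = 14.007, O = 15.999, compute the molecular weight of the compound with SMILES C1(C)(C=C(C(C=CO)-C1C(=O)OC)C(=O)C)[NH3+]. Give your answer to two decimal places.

240.28

Molecular formula: C12H18NO4+.
M = 12×12.011 + 18×1.008 + 1×14.007 + 4×15.999 = 240.28 g/mol.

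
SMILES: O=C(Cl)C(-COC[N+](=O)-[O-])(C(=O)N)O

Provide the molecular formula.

C5H7ClN2O6

Heavy atoms from the SMILES: 5 C, 1 Cl, 2 N, 6 O.
Implicit hydrogens by atom environment:
  4 × O: no H
  3 × C: no H
  2 × C: 2 H each → 4
  1 × Cl: no H
  1 × N: 2 H
  1 × N (charge +1): no H
  1 × O: 1 H
  1 × O (charge -1): no H
  Total hydrogens = 7.
Molecular formula: C5H7ClN2O6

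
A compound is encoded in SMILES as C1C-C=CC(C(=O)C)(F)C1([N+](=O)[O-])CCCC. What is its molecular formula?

Heavy atoms from the SMILES: 12 C, 1 F, 1 N, 3 O.
Implicit hydrogens by atom environment:
  5 × C: 2 H each → 10
  3 × C: no H
  2 × C: 3 H each → 6
  2 × C: 1 H each → 2
  2 × O: no H
  1 × F: no H
  1 × N (charge +1): no H
  1 × O (charge -1): no H
  Total hydrogens = 18.
Molecular formula: C12H18FNO3

C12H18FNO3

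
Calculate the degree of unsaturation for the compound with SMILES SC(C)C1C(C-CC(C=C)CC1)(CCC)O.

2

Molecular formula from the SMILES: C14H26OS.
DoU = (2C + 2 + N − H − X)/2 = (2·14 + 2 + 0 − 26 − 0)/2 = 4/2 = 2.
(Structurally: 1 ring(s) + 1 π bond(s) = 2.)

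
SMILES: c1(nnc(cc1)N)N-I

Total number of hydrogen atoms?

Hydrogens are implicit in SMILES; fill each atom to its normal valence:
  2 × C (aromatic): 1 H each → 2
  2 × C (aromatic): no H
  2 × N (aromatic): no H
  1 × I: no H
  1 × N: 2 H
  1 × N: 1 H
  Total hydrogens = 5.

5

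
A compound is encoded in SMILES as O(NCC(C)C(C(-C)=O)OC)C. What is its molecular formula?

C8H17NO3

Heavy atoms from the SMILES: 8 C, 1 N, 3 O.
Implicit hydrogens by atom environment:
  4 × C: 3 H each → 12
  3 × O: no H
  2 × C: 1 H each → 2
  1 × C: 2 H
  1 × C: no H
  1 × N: 1 H
  Total hydrogens = 17.
Molecular formula: C8H17NO3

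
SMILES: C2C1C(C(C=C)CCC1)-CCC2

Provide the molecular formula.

C12H20

Heavy atoms from the SMILES: 12 C.
Implicit hydrogens by atom environment:
  8 × C: 2 H each → 16
  4 × C: 1 H each → 4
  Total hydrogens = 20.
Molecular formula: C12H20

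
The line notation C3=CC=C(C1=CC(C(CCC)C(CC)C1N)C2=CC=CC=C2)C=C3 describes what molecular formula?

C23H29N

Heavy atoms from the SMILES: 23 C, 1 N.
Implicit hydrogens by atom environment:
  10 × C (aromatic): 1 H each → 10
  5 × C: 1 H each → 5
  3 × C: 2 H each → 6
  2 × C: 3 H each → 6
  2 × C (aromatic): no H
  1 × C: no H
  1 × N: 2 H
  Total hydrogens = 29.
Molecular formula: C23H29N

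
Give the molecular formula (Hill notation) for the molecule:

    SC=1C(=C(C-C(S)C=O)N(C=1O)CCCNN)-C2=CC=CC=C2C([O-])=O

Heavy atoms from the SMILES: 17 C, 3 N, 4 O, 2 S.
Implicit hydrogens by atom environment:
  6 × C (aromatic): no H
  4 × C: 2 H each → 8
  4 × C (aromatic): 1 H each → 4
  2 × C: 1 H each → 2
  2 × O: no H
  2 × S: 1 H each → 2
  1 × C: no H
  1 × N: 2 H
  1 × N: 1 H
  1 × N (aromatic): no H
  1 × O: 1 H
  1 × O (charge -1): no H
  Total hydrogens = 20.
Net charge -1.
Molecular formula: C17H20N3O4S2-

C17H20N3O4S2-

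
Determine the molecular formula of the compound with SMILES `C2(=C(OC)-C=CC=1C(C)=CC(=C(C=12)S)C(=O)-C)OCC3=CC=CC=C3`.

C21H20O3S

Heavy atoms from the SMILES: 21 C, 3 O, 1 S.
Implicit hydrogens by atom environment:
  8 × C (aromatic): 1 H each → 8
  8 × C (aromatic): no H
  3 × C: 3 H each → 9
  3 × O: no H
  1 × C: 2 H
  1 × C: no H
  1 × S: 1 H
  Total hydrogens = 20.
Molecular formula: C21H20O3S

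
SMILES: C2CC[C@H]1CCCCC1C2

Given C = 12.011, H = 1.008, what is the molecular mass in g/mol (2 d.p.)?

138.25

Molecular formula: C10H18.
M = 10×12.011 + 18×1.008 = 138.25 g/mol.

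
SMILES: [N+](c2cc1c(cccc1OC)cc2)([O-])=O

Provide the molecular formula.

C11H9NO3

Heavy atoms from the SMILES: 11 C, 1 N, 3 O.
Implicit hydrogens by atom environment:
  6 × C (aromatic): 1 H each → 6
  4 × C (aromatic): no H
  2 × O: no H
  1 × C: 3 H
  1 × N (charge +1): no H
  1 × O (charge -1): no H
  Total hydrogens = 9.
Molecular formula: C11H9NO3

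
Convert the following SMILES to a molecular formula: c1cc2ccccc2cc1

C10H8

Heavy atoms from the SMILES: 10 C.
Implicit hydrogens by atom environment:
  8 × C (aromatic): 1 H each → 8
  2 × C (aromatic): no H
  Total hydrogens = 8.
Molecular formula: C10H8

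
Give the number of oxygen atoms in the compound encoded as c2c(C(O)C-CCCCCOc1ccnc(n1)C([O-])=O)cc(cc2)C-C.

4

The symbol for oxygen appears 4 times in the SMILES.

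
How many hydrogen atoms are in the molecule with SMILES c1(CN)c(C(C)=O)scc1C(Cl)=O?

Hydrogens are implicit in SMILES; fill each atom to its normal valence:
  3 × C (aromatic): no H
  2 × C: no H
  2 × O: no H
  1 × C: 3 H
  1 × C: 2 H
  1 × C (aromatic): 1 H
  1 × Cl: no H
  1 × N: 2 H
  1 × S (aromatic): no H
  Total hydrogens = 8.

8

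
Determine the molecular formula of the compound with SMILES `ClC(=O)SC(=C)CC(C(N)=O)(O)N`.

C6H9ClN2O3S

Heavy atoms from the SMILES: 6 C, 1 Cl, 2 N, 3 O, 1 S.
Implicit hydrogens by atom environment:
  4 × C: no H
  2 × C: 2 H each → 4
  2 × N: 2 H each → 4
  2 × O: no H
  1 × Cl: no H
  1 × O: 1 H
  1 × S: no H
  Total hydrogens = 9.
Molecular formula: C6H9ClN2O3S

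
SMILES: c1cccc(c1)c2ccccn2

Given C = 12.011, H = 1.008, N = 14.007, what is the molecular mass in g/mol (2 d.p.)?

155.20

Molecular formula: C11H9N.
M = 11×12.011 + 9×1.008 + 1×14.007 = 155.20 g/mol.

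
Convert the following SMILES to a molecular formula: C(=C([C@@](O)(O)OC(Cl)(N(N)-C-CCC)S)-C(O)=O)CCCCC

Heavy atoms from the SMILES: 14 C, 1 Cl, 2 N, 5 O, 1 S.
Implicit hydrogens by atom environment:
  7 × C: 2 H each → 14
  4 × C: no H
  3 × O: 1 H each → 3
  2 × C: 3 H each → 6
  2 × O: no H
  1 × C: 1 H
  1 × Cl: no H
  1 × N: 2 H
  1 × N: no H
  1 × S: 1 H
  Total hydrogens = 27.
Molecular formula: C14H27ClN2O5S

C14H27ClN2O5S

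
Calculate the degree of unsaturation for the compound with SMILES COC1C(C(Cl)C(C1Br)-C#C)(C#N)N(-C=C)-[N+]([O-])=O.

Molecular formula from the SMILES: C11H11BrClN3O3.
DoU = (2C + 2 + N − H − X)/2 = (2·11 + 2 + 3 − 11 − 2)/2 = 14/2 = 7.
(Structurally: 1 ring(s) + 6 π bond(s) = 7.)

7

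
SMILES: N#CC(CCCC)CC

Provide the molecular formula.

Heavy atoms from the SMILES: 8 C, 1 N.
Implicit hydrogens by atom environment:
  4 × C: 2 H each → 8
  2 × C: 3 H each → 6
  1 × C: 1 H
  1 × C: no H
  1 × N: no H
  Total hydrogens = 15.
Molecular formula: C8H15N

C8H15N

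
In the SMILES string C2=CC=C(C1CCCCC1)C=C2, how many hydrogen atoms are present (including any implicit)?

Hydrogens are implicit in SMILES; fill each atom to its normal valence:
  5 × C: 2 H each → 10
  5 × C (aromatic): 1 H each → 5
  1 × C: 1 H
  1 × C (aromatic): no H
  Total hydrogens = 16.

16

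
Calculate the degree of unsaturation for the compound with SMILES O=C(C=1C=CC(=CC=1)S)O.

5

Molecular formula from the SMILES: C7H6O2S.
DoU = (2C + 2 + N − H − X)/2 = (2·7 + 2 + 0 − 6 − 0)/2 = 10/2 = 5.
(Structurally: 1 ring(s) + 4 π bond(s) = 5.)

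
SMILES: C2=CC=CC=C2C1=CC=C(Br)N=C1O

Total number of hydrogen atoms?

Hydrogens are implicit in SMILES; fill each atom to its normal valence:
  7 × C (aromatic): 1 H each → 7
  4 × C (aromatic): no H
  1 × Br: no H
  1 × N (aromatic): no H
  1 × O: 1 H
  Total hydrogens = 8.

8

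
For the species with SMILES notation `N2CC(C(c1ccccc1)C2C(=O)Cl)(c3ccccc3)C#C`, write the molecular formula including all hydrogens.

C19H16ClNO

Heavy atoms from the SMILES: 19 C, 1 Cl, 1 N, 1 O.
Implicit hydrogens by atom environment:
  10 × C (aromatic): 1 H each → 10
  3 × C: 1 H each → 3
  3 × C: no H
  2 × C (aromatic): no H
  1 × C: 2 H
  1 × Cl: no H
  1 × N: 1 H
  1 × O: no H
  Total hydrogens = 16.
Molecular formula: C19H16ClNO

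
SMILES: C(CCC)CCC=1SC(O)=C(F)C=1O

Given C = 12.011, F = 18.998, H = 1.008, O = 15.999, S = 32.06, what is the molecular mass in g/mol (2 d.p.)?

218.29

Molecular formula: C10H15FO2S.
M = 10×12.011 + 1×18.998 + 15×1.008 + 2×15.999 + 1×32.06 = 218.29 g/mol.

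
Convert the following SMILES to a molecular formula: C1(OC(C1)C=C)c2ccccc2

Heavy atoms from the SMILES: 11 C, 1 O.
Implicit hydrogens by atom environment:
  5 × C (aromatic): 1 H each → 5
  3 × C: 1 H each → 3
  2 × C: 2 H each → 4
  1 × C (aromatic): no H
  1 × O: no H
  Total hydrogens = 12.
Molecular formula: C11H12O

C11H12O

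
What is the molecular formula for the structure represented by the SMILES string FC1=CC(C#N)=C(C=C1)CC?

Heavy atoms from the SMILES: 9 C, 1 F, 1 N.
Implicit hydrogens by atom environment:
  3 × C (aromatic): 1 H each → 3
  3 × C (aromatic): no H
  1 × C: 3 H
  1 × C: 2 H
  1 × C: no H
  1 × F: no H
  1 × N: no H
  Total hydrogens = 8.
Molecular formula: C9H8FN

C9H8FN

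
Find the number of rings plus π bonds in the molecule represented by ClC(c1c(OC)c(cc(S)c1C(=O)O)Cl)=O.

6

Molecular formula from the SMILES: C9H6Cl2O4S.
DoU = (2C + 2 + N − H − X)/2 = (2·9 + 2 + 0 − 6 − 2)/2 = 12/2 = 6.
(Structurally: 1 ring(s) + 5 π bond(s) = 6.)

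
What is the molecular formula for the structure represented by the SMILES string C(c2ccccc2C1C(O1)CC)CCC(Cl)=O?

C14H17ClO2

Heavy atoms from the SMILES: 14 C, 1 Cl, 2 O.
Implicit hydrogens by atom environment:
  4 × C: 2 H each → 8
  4 × C (aromatic): 1 H each → 4
  2 × C: 1 H each → 2
  2 × C (aromatic): no H
  2 × O: no H
  1 × C: 3 H
  1 × C: no H
  1 × Cl: no H
  Total hydrogens = 17.
Molecular formula: C14H17ClO2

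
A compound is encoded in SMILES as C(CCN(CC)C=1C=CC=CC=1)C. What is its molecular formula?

C12H19N

Heavy atoms from the SMILES: 12 C, 1 N.
Implicit hydrogens by atom environment:
  5 × C (aromatic): 1 H each → 5
  4 × C: 2 H each → 8
  2 × C: 3 H each → 6
  1 × C (aromatic): no H
  1 × N: no H
  Total hydrogens = 19.
Molecular formula: C12H19N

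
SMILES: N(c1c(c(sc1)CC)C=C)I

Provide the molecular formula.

C8H10INS

Heavy atoms from the SMILES: 8 C, 1 I, 1 N, 1 S.
Implicit hydrogens by atom environment:
  3 × C (aromatic): no H
  2 × C: 2 H each → 4
  1 × C: 3 H
  1 × C (aromatic): 1 H
  1 × C: 1 H
  1 × I: no H
  1 × N: 1 H
  1 × S (aromatic): no H
  Total hydrogens = 10.
Molecular formula: C8H10INS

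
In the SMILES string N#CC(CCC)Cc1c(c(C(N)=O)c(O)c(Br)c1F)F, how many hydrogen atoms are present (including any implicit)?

Hydrogens are implicit in SMILES; fill each atom to its normal valence:
  6 × C (aromatic): no H
  3 × C: 2 H each → 6
  2 × C: no H
  2 × F: no H
  1 × Br: no H
  1 × C: 3 H
  1 × C: 1 H
  1 × N: 2 H
  1 × N: no H
  1 × O: 1 H
  1 × O: no H
  Total hydrogens = 13.

13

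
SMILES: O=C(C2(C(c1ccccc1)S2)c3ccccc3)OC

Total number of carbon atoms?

16

The symbol for carbon appears 16 times in the SMILES. Lowercase c denotes aromatic carbon and counts toward C.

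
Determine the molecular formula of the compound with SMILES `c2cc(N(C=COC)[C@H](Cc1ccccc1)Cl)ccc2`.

Heavy atoms from the SMILES: 17 C, 1 Cl, 1 N, 1 O.
Implicit hydrogens by atom environment:
  10 × C (aromatic): 1 H each → 10
  3 × C: 1 H each → 3
  2 × C (aromatic): no H
  1 × C: 3 H
  1 × C: 2 H
  1 × Cl: no H
  1 × N: no H
  1 × O: no H
  Total hydrogens = 18.
Molecular formula: C17H18ClNO

C17H18ClNO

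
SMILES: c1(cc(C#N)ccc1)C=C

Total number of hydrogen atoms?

Hydrogens are implicit in SMILES; fill each atom to its normal valence:
  4 × C (aromatic): 1 H each → 4
  2 × C (aromatic): no H
  1 × C: 2 H
  1 × C: 1 H
  1 × C: no H
  1 × N: no H
  Total hydrogens = 7.

7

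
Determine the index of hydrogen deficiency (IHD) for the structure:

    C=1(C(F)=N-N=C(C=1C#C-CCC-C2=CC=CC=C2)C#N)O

Molecular formula from the SMILES: C16H12FN3O.
DoU = (2C + 2 + N − H − X)/2 = (2·16 + 2 + 3 − 12 − 1)/2 = 24/2 = 12.
(Structurally: 2 ring(s) + 10 π bond(s) = 12.)

12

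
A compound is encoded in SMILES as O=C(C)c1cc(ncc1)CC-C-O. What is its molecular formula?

C10H13NO2

Heavy atoms from the SMILES: 10 C, 1 N, 2 O.
Implicit hydrogens by atom environment:
  3 × C: 2 H each → 6
  3 × C (aromatic): 1 H each → 3
  2 × C (aromatic): no H
  1 × C: 3 H
  1 × C: no H
  1 × N (aromatic): no H
  1 × O: 1 H
  1 × O: no H
  Total hydrogens = 13.
Molecular formula: C10H13NO2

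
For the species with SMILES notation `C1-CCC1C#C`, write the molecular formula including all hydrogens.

C6H8

Heavy atoms from the SMILES: 6 C.
Implicit hydrogens by atom environment:
  3 × C: 2 H each → 6
  2 × C: 1 H each → 2
  1 × C: no H
  Total hydrogens = 8.
Molecular formula: C6H8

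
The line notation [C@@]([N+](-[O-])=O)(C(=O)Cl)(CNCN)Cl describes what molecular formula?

Heavy atoms from the SMILES: 4 C, 2 Cl, 3 N, 3 O.
Implicit hydrogens by atom environment:
  2 × C: 2 H each → 4
  2 × C: no H
  2 × Cl: no H
  2 × O: no H
  1 × N: 2 H
  1 × N: 1 H
  1 × N (charge +1): no H
  1 × O (charge -1): no H
  Total hydrogens = 7.
Molecular formula: C4H7Cl2N3O3

C4H7Cl2N3O3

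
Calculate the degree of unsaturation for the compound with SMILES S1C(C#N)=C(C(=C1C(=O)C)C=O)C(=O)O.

8

Molecular formula from the SMILES: C9H5NO4S.
DoU = (2C + 2 + N − H − X)/2 = (2·9 + 2 + 1 − 5 − 0)/2 = 16/2 = 8.
(Structurally: 1 ring(s) + 7 π bond(s) = 8.)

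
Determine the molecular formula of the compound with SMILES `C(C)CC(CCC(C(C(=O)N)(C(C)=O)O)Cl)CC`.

Heavy atoms from the SMILES: 13 C, 1 Cl, 1 N, 3 O.
Implicit hydrogens by atom environment:
  5 × C: 2 H each → 10
  3 × C: 3 H each → 9
  3 × C: no H
  2 × C: 1 H each → 2
  2 × O: no H
  1 × Cl: no H
  1 × N: 2 H
  1 × O: 1 H
  Total hydrogens = 24.
Molecular formula: C13H24ClNO3

C13H24ClNO3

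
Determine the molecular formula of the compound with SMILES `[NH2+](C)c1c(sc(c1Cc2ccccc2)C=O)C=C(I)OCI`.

Heavy atoms from the SMILES: 16 C, 2 I, 1 N, 2 O, 1 S.
Implicit hydrogens by atom environment:
  5 × C (aromatic): 1 H each → 5
  5 × C (aromatic): no H
  2 × C: 2 H each → 4
  2 × C: 1 H each → 2
  2 × I: no H
  2 × O: no H
  1 × C: 3 H
  1 × C: no H
  1 × N (charge +1): 2 H
  1 × S (aromatic): no H
  Total hydrogens = 16.
Net charge +1.
Molecular formula: C16H16I2NO2S+

C16H16I2NO2S+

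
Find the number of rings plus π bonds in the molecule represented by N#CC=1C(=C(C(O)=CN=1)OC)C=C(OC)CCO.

Molecular formula from the SMILES: C12H14N2O4.
DoU = (2C + 2 + N − H − X)/2 = (2·12 + 2 + 2 − 14 − 0)/2 = 14/2 = 7.
(Structurally: 1 ring(s) + 6 π bond(s) = 7.)

7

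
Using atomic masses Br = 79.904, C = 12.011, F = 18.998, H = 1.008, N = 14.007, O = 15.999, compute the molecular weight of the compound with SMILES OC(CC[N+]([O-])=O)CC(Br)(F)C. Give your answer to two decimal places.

Molecular formula: C6H11BrFNO3.
M = 1×79.904 + 6×12.011 + 1×18.998 + 11×1.008 + 1×14.007 + 3×15.999 = 244.06 g/mol.

244.06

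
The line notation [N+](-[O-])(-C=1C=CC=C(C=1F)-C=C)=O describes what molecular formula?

C8H6FNO2

Heavy atoms from the SMILES: 8 C, 1 F, 1 N, 2 O.
Implicit hydrogens by atom environment:
  3 × C (aromatic): 1 H each → 3
  3 × C (aromatic): no H
  1 × C: 2 H
  1 × C: 1 H
  1 × F: no H
  1 × N (charge +1): no H
  1 × O: no H
  1 × O (charge -1): no H
  Total hydrogens = 6.
Molecular formula: C8H6FNO2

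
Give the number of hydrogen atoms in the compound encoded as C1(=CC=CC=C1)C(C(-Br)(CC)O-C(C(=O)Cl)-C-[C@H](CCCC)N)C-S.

29

Hydrogens are implicit in SMILES; fill each atom to its normal valence:
  6 × C: 2 H each → 12
  5 × C (aromatic): 1 H each → 5
  3 × C: 1 H each → 3
  2 × C: 3 H each → 6
  2 × C: no H
  2 × O: no H
  1 × Br: no H
  1 × C (aromatic): no H
  1 × Cl: no H
  1 × N: 2 H
  1 × S: 1 H
  Total hydrogens = 29.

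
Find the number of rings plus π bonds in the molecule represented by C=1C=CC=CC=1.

4

Molecular formula from the SMILES: C6H6.
DoU = (2C + 2 + N − H − X)/2 = (2·6 + 2 + 0 − 6 − 0)/2 = 8/2 = 4.
(Structurally: 1 ring(s) + 3 π bond(s) = 4.)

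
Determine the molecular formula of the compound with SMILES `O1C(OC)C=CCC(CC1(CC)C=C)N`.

C12H21NO2

Heavy atoms from the SMILES: 12 C, 1 N, 2 O.
Implicit hydrogens by atom environment:
  5 × C: 1 H each → 5
  4 × C: 2 H each → 8
  2 × C: 3 H each → 6
  2 × O: no H
  1 × C: no H
  1 × N: 2 H
  Total hydrogens = 21.
Molecular formula: C12H21NO2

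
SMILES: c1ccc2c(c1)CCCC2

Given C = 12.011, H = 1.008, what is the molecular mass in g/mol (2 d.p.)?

Molecular formula: C10H12.
M = 10×12.011 + 12×1.008 = 132.21 g/mol.

132.21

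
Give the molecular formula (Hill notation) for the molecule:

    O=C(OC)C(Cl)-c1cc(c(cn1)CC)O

C10H12ClNO3

Heavy atoms from the SMILES: 10 C, 1 Cl, 1 N, 3 O.
Implicit hydrogens by atom environment:
  3 × C (aromatic): no H
  2 × C: 3 H each → 6
  2 × C (aromatic): 1 H each → 2
  2 × O: no H
  1 × C: 2 H
  1 × C: 1 H
  1 × C: no H
  1 × Cl: no H
  1 × N (aromatic): no H
  1 × O: 1 H
  Total hydrogens = 12.
Molecular formula: C10H12ClNO3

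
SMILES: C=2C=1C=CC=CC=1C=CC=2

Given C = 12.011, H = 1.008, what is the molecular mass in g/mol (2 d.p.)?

128.17

Molecular formula: C10H8.
M = 10×12.011 + 8×1.008 = 128.17 g/mol.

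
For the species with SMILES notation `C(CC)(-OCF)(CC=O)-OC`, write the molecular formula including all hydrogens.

C7H13FO3

Heavy atoms from the SMILES: 7 C, 1 F, 3 O.
Implicit hydrogens by atom environment:
  3 × C: 2 H each → 6
  3 × O: no H
  2 × C: 3 H each → 6
  1 × C: 1 H
  1 × C: no H
  1 × F: no H
  Total hydrogens = 13.
Molecular formula: C7H13FO3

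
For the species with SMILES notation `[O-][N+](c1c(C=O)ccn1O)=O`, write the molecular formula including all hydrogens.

Heavy atoms from the SMILES: 5 C, 2 N, 4 O.
Implicit hydrogens by atom environment:
  2 × C (aromatic): 1 H each → 2
  2 × C (aromatic): no H
  2 × O: no H
  1 × C: 1 H
  1 × N (aromatic): no H
  1 × N (charge +1): no H
  1 × O: 1 H
  1 × O (charge -1): no H
  Total hydrogens = 4.
Molecular formula: C5H4N2O4

C5H4N2O4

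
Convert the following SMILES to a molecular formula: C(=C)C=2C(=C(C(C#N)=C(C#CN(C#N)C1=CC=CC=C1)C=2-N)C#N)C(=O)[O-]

C20H10N5O2-

Heavy atoms from the SMILES: 20 C, 5 N, 2 O.
Implicit hydrogens by atom environment:
  7 × C (aromatic): no H
  6 × C: no H
  5 × C (aromatic): 1 H each → 5
  4 × N: no H
  1 × C: 2 H
  1 × C: 1 H
  1 × N: 2 H
  1 × O: no H
  1 × O (charge -1): no H
  Total hydrogens = 10.
Net charge -1.
Molecular formula: C20H10N5O2-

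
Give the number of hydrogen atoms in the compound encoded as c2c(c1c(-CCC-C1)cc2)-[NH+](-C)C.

Hydrogens are implicit in SMILES; fill each atom to its normal valence:
  4 × C: 2 H each → 8
  3 × C (aromatic): 1 H each → 3
  3 × C (aromatic): no H
  2 × C: 3 H each → 6
  1 × N (charge +1): 1 H
  Total hydrogens = 18.

18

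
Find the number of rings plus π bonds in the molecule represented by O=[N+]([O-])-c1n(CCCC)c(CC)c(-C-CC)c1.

Molecular formula from the SMILES: C13H22N2O2.
DoU = (2C + 2 + N − H − X)/2 = (2·13 + 2 + 2 − 22 − 0)/2 = 8/2 = 4.
(Structurally: 1 ring(s) + 3 π bond(s) = 4.)

4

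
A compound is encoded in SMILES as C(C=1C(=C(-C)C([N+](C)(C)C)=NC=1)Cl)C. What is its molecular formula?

C11H18ClN2+

Heavy atoms from the SMILES: 11 C, 1 Cl, 2 N.
Implicit hydrogens by atom environment:
  5 × C: 3 H each → 15
  4 × C (aromatic): no H
  1 × C: 2 H
  1 × C (aromatic): 1 H
  1 × Cl: no H
  1 × N (aromatic): no H
  1 × N (charge +1): no H
  Total hydrogens = 18.
Net charge +1.
Molecular formula: C11H18ClN2+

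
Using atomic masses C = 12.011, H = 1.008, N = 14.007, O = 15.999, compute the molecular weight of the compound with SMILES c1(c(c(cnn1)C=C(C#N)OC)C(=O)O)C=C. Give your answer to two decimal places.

Molecular formula: C11H9N3O3.
M = 11×12.011 + 9×1.008 + 3×14.007 + 3×15.999 = 231.21 g/mol.

231.21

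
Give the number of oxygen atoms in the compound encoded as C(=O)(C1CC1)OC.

The symbol for oxygen appears 2 times in the SMILES.

2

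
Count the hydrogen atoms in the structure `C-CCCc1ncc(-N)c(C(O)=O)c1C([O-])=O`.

Hydrogens are implicit in SMILES; fill each atom to its normal valence:
  4 × C (aromatic): no H
  3 × C: 2 H each → 6
  2 × C: no H
  2 × O: no H
  1 × C: 3 H
  1 × C (aromatic): 1 H
  1 × N: 2 H
  1 × N (aromatic): no H
  1 × O: 1 H
  1 × O (charge -1): no H
  Total hydrogens = 13.

13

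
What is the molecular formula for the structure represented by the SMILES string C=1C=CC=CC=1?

C6H6

Heavy atoms from the SMILES: 6 C.
Implicit hydrogens by atom environment:
  6 × C (aromatic): 1 H each → 6
  Total hydrogens = 6.
Molecular formula: C6H6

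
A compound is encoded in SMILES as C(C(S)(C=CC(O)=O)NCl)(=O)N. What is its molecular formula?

Heavy atoms from the SMILES: 5 C, 1 Cl, 2 N, 3 O, 1 S.
Implicit hydrogens by atom environment:
  3 × C: no H
  2 × C: 1 H each → 2
  2 × O: no H
  1 × Cl: no H
  1 × N: 2 H
  1 × N: 1 H
  1 × O: 1 H
  1 × S: 1 H
  Total hydrogens = 7.
Molecular formula: C5H7ClN2O3S

C5H7ClN2O3S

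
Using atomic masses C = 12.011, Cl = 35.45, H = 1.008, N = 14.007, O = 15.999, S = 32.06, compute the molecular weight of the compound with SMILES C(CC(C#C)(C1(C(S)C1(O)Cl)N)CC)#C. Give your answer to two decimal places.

243.75

Molecular formula: C11H14ClNOS.
M = 11×12.011 + 1×35.45 + 14×1.008 + 1×14.007 + 1×15.999 + 1×32.06 = 243.75 g/mol.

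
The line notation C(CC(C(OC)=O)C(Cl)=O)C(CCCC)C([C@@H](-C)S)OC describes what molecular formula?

Heavy atoms from the SMILES: 15 C, 1 Cl, 4 O, 1 S.
Implicit hydrogens by atom environment:
  5 × C: 2 H each → 10
  4 × C: 3 H each → 12
  4 × C: 1 H each → 4
  4 × O: no H
  2 × C: no H
  1 × Cl: no H
  1 × S: 1 H
  Total hydrogens = 27.
Molecular formula: C15H27ClO4S

C15H27ClO4S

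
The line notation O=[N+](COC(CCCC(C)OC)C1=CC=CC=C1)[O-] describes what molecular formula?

Heavy atoms from the SMILES: 14 C, 1 N, 4 O.
Implicit hydrogens by atom environment:
  5 × C (aromatic): 1 H each → 5
  4 × C: 2 H each → 8
  3 × O: no H
  2 × C: 3 H each → 6
  2 × C: 1 H each → 2
  1 × C (aromatic): no H
  1 × N (charge +1): no H
  1 × O (charge -1): no H
  Total hydrogens = 21.
Molecular formula: C14H21NO4

C14H21NO4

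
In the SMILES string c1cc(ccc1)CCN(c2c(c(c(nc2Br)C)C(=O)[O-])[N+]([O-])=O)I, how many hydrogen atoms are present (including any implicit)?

12

Hydrogens are implicit in SMILES; fill each atom to its normal valence:
  6 × C (aromatic): no H
  5 × C (aromatic): 1 H each → 5
  2 × C: 2 H each → 4
  2 × O: no H
  2 × O (charge -1): no H
  1 × Br: no H
  1 × C: 3 H
  1 × C: no H
  1 × I: no H
  1 × N (aromatic): no H
  1 × N (charge +1): no H
  1 × N: no H
  Total hydrogens = 12.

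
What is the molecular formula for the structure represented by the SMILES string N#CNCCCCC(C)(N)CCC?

C10H21N3

Heavy atoms from the SMILES: 10 C, 3 N.
Implicit hydrogens by atom environment:
  6 × C: 2 H each → 12
  2 × C: 3 H each → 6
  2 × C: no H
  1 × N: 2 H
  1 × N: 1 H
  1 × N: no H
  Total hydrogens = 21.
Molecular formula: C10H21N3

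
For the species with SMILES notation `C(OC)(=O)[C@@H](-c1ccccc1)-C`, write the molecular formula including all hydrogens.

Heavy atoms from the SMILES: 10 C, 2 O.
Implicit hydrogens by atom environment:
  5 × C (aromatic): 1 H each → 5
  2 × C: 3 H each → 6
  2 × O: no H
  1 × C: 1 H
  1 × C: no H
  1 × C (aromatic): no H
  Total hydrogens = 12.
Molecular formula: C10H12O2

C10H12O2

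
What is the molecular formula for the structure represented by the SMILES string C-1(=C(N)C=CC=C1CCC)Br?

Heavy atoms from the SMILES: 1 Br, 9 C, 1 N.
Implicit hydrogens by atom environment:
  3 × C (aromatic): 1 H each → 3
  3 × C (aromatic): no H
  2 × C: 2 H each → 4
  1 × Br: no H
  1 × C: 3 H
  1 × N: 2 H
  Total hydrogens = 12.
Molecular formula: C9H12BrN

C9H12BrN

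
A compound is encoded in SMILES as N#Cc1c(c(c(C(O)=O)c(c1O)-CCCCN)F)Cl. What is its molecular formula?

Heavy atoms from the SMILES: 12 C, 1 Cl, 1 F, 2 N, 3 O.
Implicit hydrogens by atom environment:
  6 × C (aromatic): no H
  4 × C: 2 H each → 8
  2 × C: no H
  2 × O: 1 H each → 2
  1 × Cl: no H
  1 × F: no H
  1 × N: 2 H
  1 × N: no H
  1 × O: no H
  Total hydrogens = 12.
Molecular formula: C12H12ClFN2O3

C12H12ClFN2O3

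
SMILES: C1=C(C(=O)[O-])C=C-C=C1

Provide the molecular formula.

Heavy atoms from the SMILES: 7 C, 2 O.
Implicit hydrogens by atom environment:
  5 × C (aromatic): 1 H each → 5
  1 × C (aromatic): no H
  1 × C: no H
  1 × O: no H
  1 × O (charge -1): no H
  Total hydrogens = 5.
Net charge -1.
Molecular formula: C7H5O2-

C7H5O2-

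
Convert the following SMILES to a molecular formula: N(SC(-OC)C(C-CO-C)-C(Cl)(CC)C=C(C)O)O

Heavy atoms from the SMILES: 12 C, 1 Cl, 1 N, 4 O, 1 S.
Implicit hydrogens by atom environment:
  4 × C: 3 H each → 12
  3 × C: 2 H each → 6
  3 × C: 1 H each → 3
  2 × C: no H
  2 × O: 1 H each → 2
  2 × O: no H
  1 × Cl: no H
  1 × N: 1 H
  1 × S: no H
  Total hydrogens = 24.
Molecular formula: C12H24ClNO4S

C12H24ClNO4S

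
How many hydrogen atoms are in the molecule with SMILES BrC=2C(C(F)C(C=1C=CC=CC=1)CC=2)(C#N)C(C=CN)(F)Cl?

Hydrogens are implicit in SMILES; fill each atom to its normal valence:
  5 × C: 1 H each → 5
  5 × C (aromatic): 1 H each → 5
  4 × C: no H
  2 × F: no H
  1 × Br: no H
  1 × C: 2 H
  1 × C (aromatic): no H
  1 × Cl: no H
  1 × N: 2 H
  1 × N: no H
  Total hydrogens = 14.

14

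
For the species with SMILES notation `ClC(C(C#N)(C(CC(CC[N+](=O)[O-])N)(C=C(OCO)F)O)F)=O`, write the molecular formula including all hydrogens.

C11H14ClF2N3O6

Heavy atoms from the SMILES: 11 C, 1 Cl, 2 F, 3 N, 6 O.
Implicit hydrogens by atom environment:
  5 × C: no H
  4 × C: 2 H each → 8
  3 × O: no H
  2 × C: 1 H each → 2
  2 × F: no H
  2 × O: 1 H each → 2
  1 × Cl: no H
  1 × N: 2 H
  1 × N: no H
  1 × N (charge +1): no H
  1 × O (charge -1): no H
  Total hydrogens = 14.
Molecular formula: C11H14ClF2N3O6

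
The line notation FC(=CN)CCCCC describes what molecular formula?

Heavy atoms from the SMILES: 7 C, 1 F, 1 N.
Implicit hydrogens by atom environment:
  4 × C: 2 H each → 8
  1 × C: 3 H
  1 × C: 1 H
  1 × C: no H
  1 × F: no H
  1 × N: 2 H
  Total hydrogens = 14.
Molecular formula: C7H14FN

C7H14FN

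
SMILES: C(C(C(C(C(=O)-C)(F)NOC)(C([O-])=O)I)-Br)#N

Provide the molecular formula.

Heavy atoms from the SMILES: 1 Br, 8 C, 1 F, 1 I, 2 N, 4 O.
Implicit hydrogens by atom environment:
  5 × C: no H
  3 × O: no H
  2 × C: 3 H each → 6
  1 × Br: no H
  1 × C: 1 H
  1 × F: no H
  1 × I: no H
  1 × N: 1 H
  1 × N: no H
  1 × O (charge -1): no H
  Total hydrogens = 8.
Net charge -1.
Molecular formula: C8H8BrFIN2O4-

C8H8BrFIN2O4-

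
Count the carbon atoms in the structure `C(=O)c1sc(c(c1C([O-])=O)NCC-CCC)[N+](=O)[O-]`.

The symbol for carbon appears 11 times in the SMILES. Lowercase c denotes aromatic carbon and counts toward C.

11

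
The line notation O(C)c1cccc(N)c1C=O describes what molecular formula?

C8H9NO2

Heavy atoms from the SMILES: 8 C, 1 N, 2 O.
Implicit hydrogens by atom environment:
  3 × C (aromatic): 1 H each → 3
  3 × C (aromatic): no H
  2 × O: no H
  1 × C: 3 H
  1 × C: 1 H
  1 × N: 2 H
  Total hydrogens = 9.
Molecular formula: C8H9NO2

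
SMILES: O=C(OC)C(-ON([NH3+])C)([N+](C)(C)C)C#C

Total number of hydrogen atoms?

19

Hydrogens are implicit in SMILES; fill each atom to its normal valence:
  5 × C: 3 H each → 15
  3 × C: no H
  3 × O: no H
  1 × C: 1 H
  1 × N (charge +1): 3 H
  1 × N: no H
  1 × N (charge +1): no H
  Total hydrogens = 19.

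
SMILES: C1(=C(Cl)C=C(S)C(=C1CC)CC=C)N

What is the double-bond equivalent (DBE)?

Molecular formula from the SMILES: C11H14ClNS.
DoU = (2C + 2 + N − H − X)/2 = (2·11 + 2 + 1 − 14 − 1)/2 = 10/2 = 5.
(Structurally: 1 ring(s) + 4 π bond(s) = 5.)

5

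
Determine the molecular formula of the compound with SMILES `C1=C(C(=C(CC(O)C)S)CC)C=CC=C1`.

C13H18OS

Heavy atoms from the SMILES: 13 C, 1 O, 1 S.
Implicit hydrogens by atom environment:
  5 × C (aromatic): 1 H each → 5
  2 × C: 3 H each → 6
  2 × C: 2 H each → 4
  2 × C: no H
  1 × C: 1 H
  1 × C (aromatic): no H
  1 × O: 1 H
  1 × S: 1 H
  Total hydrogens = 18.
Molecular formula: C13H18OS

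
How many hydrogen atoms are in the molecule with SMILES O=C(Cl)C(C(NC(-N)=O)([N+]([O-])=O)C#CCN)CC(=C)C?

15

Hydrogens are implicit in SMILES; fill each atom to its normal valence:
  6 × C: no H
  3 × C: 2 H each → 6
  3 × O: no H
  2 × N: 2 H each → 4
  1 × C: 3 H
  1 × C: 1 H
  1 × Cl: no H
  1 × N: 1 H
  1 × N (charge +1): no H
  1 × O (charge -1): no H
  Total hydrogens = 15.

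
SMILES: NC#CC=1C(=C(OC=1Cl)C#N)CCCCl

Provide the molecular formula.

Heavy atoms from the SMILES: 10 C, 2 Cl, 2 N, 1 O.
Implicit hydrogens by atom environment:
  4 × C (aromatic): no H
  3 × C: 2 H each → 6
  3 × C: no H
  2 × Cl: no H
  1 × N: 2 H
  1 × N: no H
  1 × O (aromatic): no H
  Total hydrogens = 8.
Molecular formula: C10H8Cl2N2O

C10H8Cl2N2O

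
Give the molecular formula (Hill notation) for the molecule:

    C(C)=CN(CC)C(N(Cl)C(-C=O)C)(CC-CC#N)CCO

Heavy atoms from the SMILES: 15 C, 1 Cl, 3 N, 2 O.
Implicit hydrogens by atom environment:
  6 × C: 2 H each → 12
  4 × C: 1 H each → 4
  3 × C: 3 H each → 9
  3 × N: no H
  2 × C: no H
  1 × Cl: no H
  1 × O: 1 H
  1 × O: no H
  Total hydrogens = 26.
Molecular formula: C15H26ClN3O2

C15H26ClN3O2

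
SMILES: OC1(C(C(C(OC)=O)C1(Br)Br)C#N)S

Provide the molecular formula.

C7H7Br2NO3S

Heavy atoms from the SMILES: 2 Br, 7 C, 1 N, 3 O, 1 S.
Implicit hydrogens by atom environment:
  4 × C: no H
  2 × Br: no H
  2 × C: 1 H each → 2
  2 × O: no H
  1 × C: 3 H
  1 × N: no H
  1 × O: 1 H
  1 × S: 1 H
  Total hydrogens = 7.
Molecular formula: C7H7Br2NO3S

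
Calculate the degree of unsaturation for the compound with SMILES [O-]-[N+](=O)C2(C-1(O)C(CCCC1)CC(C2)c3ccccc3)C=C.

8

Molecular formula from the SMILES: C18H23NO3.
DoU = (2C + 2 + N − H − X)/2 = (2·18 + 2 + 1 − 23 − 0)/2 = 16/2 = 8.
(Structurally: 3 ring(s) + 5 π bond(s) = 8.)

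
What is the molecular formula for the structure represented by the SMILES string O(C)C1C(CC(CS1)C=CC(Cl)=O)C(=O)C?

C11H15ClO3S

Heavy atoms from the SMILES: 11 C, 1 Cl, 3 O, 1 S.
Implicit hydrogens by atom environment:
  5 × C: 1 H each → 5
  3 × O: no H
  2 × C: 3 H each → 6
  2 × C: 2 H each → 4
  2 × C: no H
  1 × Cl: no H
  1 × S: no H
  Total hydrogens = 15.
Molecular formula: C11H15ClO3S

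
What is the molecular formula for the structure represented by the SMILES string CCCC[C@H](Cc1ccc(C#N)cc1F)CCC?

Heavy atoms from the SMILES: 16 C, 1 F, 1 N.
Implicit hydrogens by atom environment:
  6 × C: 2 H each → 12
  3 × C (aromatic): 1 H each → 3
  3 × C (aromatic): no H
  2 × C: 3 H each → 6
  1 × C: 1 H
  1 × C: no H
  1 × F: no H
  1 × N: no H
  Total hydrogens = 22.
Molecular formula: C16H22FN

C16H22FN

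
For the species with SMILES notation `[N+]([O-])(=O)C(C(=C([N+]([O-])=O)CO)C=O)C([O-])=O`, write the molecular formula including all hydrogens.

C6H5N2O8-

Heavy atoms from the SMILES: 6 C, 2 N, 8 O.
Implicit hydrogens by atom environment:
  4 × O: no H
  3 × C: no H
  3 × O (charge -1): no H
  2 × C: 1 H each → 2
  2 × N (charge +1): no H
  1 × C: 2 H
  1 × O: 1 H
  Total hydrogens = 5.
Net charge -1.
Molecular formula: C6H5N2O8-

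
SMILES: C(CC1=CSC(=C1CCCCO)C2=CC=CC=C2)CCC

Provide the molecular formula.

Heavy atoms from the SMILES: 19 C, 1 O, 1 S.
Implicit hydrogens by atom environment:
  8 × C: 2 H each → 16
  6 × C (aromatic): 1 H each → 6
  4 × C (aromatic): no H
  1 × C: 3 H
  1 × O: 1 H
  1 × S (aromatic): no H
  Total hydrogens = 26.
Molecular formula: C19H26OS

C19H26OS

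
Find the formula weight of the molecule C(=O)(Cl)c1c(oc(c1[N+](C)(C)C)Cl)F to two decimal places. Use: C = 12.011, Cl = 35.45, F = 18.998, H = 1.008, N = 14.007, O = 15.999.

Molecular formula: C8H9Cl2FNO2+.
M = 8×12.011 + 2×35.45 + 1×18.998 + 9×1.008 + 1×14.007 + 2×15.999 = 241.06 g/mol.

241.06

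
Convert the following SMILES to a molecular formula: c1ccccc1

C6H6

Heavy atoms from the SMILES: 6 C.
Implicit hydrogens by atom environment:
  6 × C (aromatic): 1 H each → 6
  Total hydrogens = 6.
Molecular formula: C6H6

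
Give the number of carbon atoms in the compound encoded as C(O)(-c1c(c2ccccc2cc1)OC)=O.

The symbol for carbon appears 12 times in the SMILES. Lowercase c denotes aromatic carbon and counts toward C.

12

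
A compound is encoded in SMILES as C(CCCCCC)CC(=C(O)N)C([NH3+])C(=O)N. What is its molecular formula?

C12H26N3O2+

Heavy atoms from the SMILES: 12 C, 3 N, 2 O.
Implicit hydrogens by atom environment:
  7 × C: 2 H each → 14
  3 × C: no H
  2 × N: 2 H each → 4
  1 × C: 3 H
  1 × C: 1 H
  1 × N (charge +1): 3 H
  1 × O: 1 H
  1 × O: no H
  Total hydrogens = 26.
Net charge +1.
Molecular formula: C12H26N3O2+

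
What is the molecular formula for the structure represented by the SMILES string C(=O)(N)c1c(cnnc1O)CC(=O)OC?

C8H9N3O4

Heavy atoms from the SMILES: 8 C, 3 N, 4 O.
Implicit hydrogens by atom environment:
  3 × C (aromatic): no H
  3 × O: no H
  2 × C: no H
  2 × N (aromatic): no H
  1 × C: 3 H
  1 × C: 2 H
  1 × C (aromatic): 1 H
  1 × N: 2 H
  1 × O: 1 H
  Total hydrogens = 9.
Molecular formula: C8H9N3O4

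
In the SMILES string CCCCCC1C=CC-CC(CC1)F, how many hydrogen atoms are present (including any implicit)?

23

Hydrogens are implicit in SMILES; fill each atom to its normal valence:
  8 × C: 2 H each → 16
  4 × C: 1 H each → 4
  1 × C: 3 H
  1 × F: no H
  Total hydrogens = 23.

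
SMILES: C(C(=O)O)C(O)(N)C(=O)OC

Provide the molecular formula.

Heavy atoms from the SMILES: 5 C, 1 N, 5 O.
Implicit hydrogens by atom environment:
  3 × C: no H
  3 × O: no H
  2 × O: 1 H each → 2
  1 × C: 3 H
  1 × C: 2 H
  1 × N: 2 H
  Total hydrogens = 9.
Molecular formula: C5H9NO5

C5H9NO5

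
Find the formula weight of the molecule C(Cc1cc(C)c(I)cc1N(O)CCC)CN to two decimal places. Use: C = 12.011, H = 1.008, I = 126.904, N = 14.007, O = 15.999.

Molecular formula: C13H21IN2O.
M = 13×12.011 + 21×1.008 + 1×126.904 + 2×14.007 + 1×15.999 = 348.23 g/mol.

348.23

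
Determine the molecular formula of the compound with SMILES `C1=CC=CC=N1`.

Heavy atoms from the SMILES: 5 C, 1 N.
Implicit hydrogens by atom environment:
  5 × C (aromatic): 1 H each → 5
  1 × N (aromatic): no H
  Total hydrogens = 5.
Molecular formula: C5H5N

C5H5N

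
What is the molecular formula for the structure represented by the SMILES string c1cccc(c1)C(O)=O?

C7H6O2

Heavy atoms from the SMILES: 7 C, 2 O.
Implicit hydrogens by atom environment:
  5 × C (aromatic): 1 H each → 5
  1 × C (aromatic): no H
  1 × C: no H
  1 × O: 1 H
  1 × O: no H
  Total hydrogens = 6.
Molecular formula: C7H6O2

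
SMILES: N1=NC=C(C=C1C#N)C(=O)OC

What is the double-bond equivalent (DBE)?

7

Molecular formula from the SMILES: C7H5N3O2.
DoU = (2C + 2 + N − H − X)/2 = (2·7 + 2 + 3 − 5 − 0)/2 = 14/2 = 7.
(Structurally: 1 ring(s) + 6 π bond(s) = 7.)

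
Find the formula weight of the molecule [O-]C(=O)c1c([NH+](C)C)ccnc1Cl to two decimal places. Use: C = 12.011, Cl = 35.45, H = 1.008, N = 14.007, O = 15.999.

Molecular formula: C8H9ClN2O2.
M = 8×12.011 + 1×35.45 + 9×1.008 + 2×14.007 + 2×15.999 = 200.62 g/mol.

200.62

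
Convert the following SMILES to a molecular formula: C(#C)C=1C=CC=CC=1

Heavy atoms from the SMILES: 8 C.
Implicit hydrogens by atom environment:
  5 × C (aromatic): 1 H each → 5
  1 × C: 1 H
  1 × C (aromatic): no H
  1 × C: no H
  Total hydrogens = 6.
Molecular formula: C8H6

C8H6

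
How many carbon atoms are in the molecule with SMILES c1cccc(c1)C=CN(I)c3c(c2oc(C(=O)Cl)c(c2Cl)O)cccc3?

The symbol for carbon appears 19 times in the SMILES. Lowercase c denotes aromatic carbon and counts toward C.

19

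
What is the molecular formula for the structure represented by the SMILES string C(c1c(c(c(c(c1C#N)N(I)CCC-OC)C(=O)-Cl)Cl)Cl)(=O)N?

Heavy atoms from the SMILES: 13 C, 3 Cl, 1 I, 3 N, 3 O.
Implicit hydrogens by atom environment:
  6 × C (aromatic): no H
  3 × C: 2 H each → 6
  3 × C: no H
  3 × Cl: no H
  3 × O: no H
  2 × N: no H
  1 × C: 3 H
  1 × I: no H
  1 × N: 2 H
  Total hydrogens = 11.
Molecular formula: C13H11Cl3IN3O3

C13H11Cl3IN3O3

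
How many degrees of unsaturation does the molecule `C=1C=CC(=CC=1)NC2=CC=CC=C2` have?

8

Molecular formula from the SMILES: C12H11N.
DoU = (2C + 2 + N − H − X)/2 = (2·12 + 2 + 1 − 11 − 0)/2 = 16/2 = 8.
(Structurally: 2 ring(s) + 6 π bond(s) = 8.)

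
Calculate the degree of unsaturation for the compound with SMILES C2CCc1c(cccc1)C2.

5

Molecular formula from the SMILES: C10H12.
DoU = (2C + 2 + N − H − X)/2 = (2·10 + 2 + 0 − 12 − 0)/2 = 10/2 = 5.
(Structurally: 2 ring(s) + 3 π bond(s) = 5.)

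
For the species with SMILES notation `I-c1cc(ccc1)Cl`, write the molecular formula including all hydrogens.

C6H4ClI

Heavy atoms from the SMILES: 6 C, 1 Cl, 1 I.
Implicit hydrogens by atom environment:
  4 × C (aromatic): 1 H each → 4
  2 × C (aromatic): no H
  1 × Cl: no H
  1 × I: no H
  Total hydrogens = 4.
Molecular formula: C6H4ClI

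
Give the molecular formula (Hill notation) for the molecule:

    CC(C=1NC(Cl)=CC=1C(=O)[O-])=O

C7H5ClNO3-

Heavy atoms from the SMILES: 7 C, 1 Cl, 1 N, 3 O.
Implicit hydrogens by atom environment:
  3 × C (aromatic): no H
  2 × C: no H
  2 × O: no H
  1 × C: 3 H
  1 × C (aromatic): 1 H
  1 × Cl: no H
  1 × N (aromatic): 1 H
  1 × O (charge -1): no H
  Total hydrogens = 5.
Net charge -1.
Molecular formula: C7H5ClNO3-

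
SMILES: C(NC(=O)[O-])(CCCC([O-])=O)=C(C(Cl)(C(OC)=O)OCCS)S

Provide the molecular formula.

[C12H16ClNO7S2]2-

Heavy atoms from the SMILES: 12 C, 1 Cl, 1 N, 7 O, 2 S.
Implicit hydrogens by atom environment:
  6 × C: no H
  5 × C: 2 H each → 10
  5 × O: no H
  2 × O (charge -1): no H
  2 × S: 1 H each → 2
  1 × C: 3 H
  1 × Cl: no H
  1 × N: 1 H
  Total hydrogens = 16.
Net charge -2.
Molecular formula: [C12H16ClNO7S2]2-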